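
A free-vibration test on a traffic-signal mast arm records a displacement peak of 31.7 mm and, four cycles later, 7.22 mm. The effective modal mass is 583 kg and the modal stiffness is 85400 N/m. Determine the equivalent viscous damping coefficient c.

829 N·s/m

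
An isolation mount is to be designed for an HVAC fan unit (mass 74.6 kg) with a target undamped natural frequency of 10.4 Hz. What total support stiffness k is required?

ω_n = 2πf_n = 2π × 10.4 = 65.35 rad/s.
k = m·ω_n² = 74.6 × 65.35² = 74.6 × 4270 = 318500 N/m.

319000 N/m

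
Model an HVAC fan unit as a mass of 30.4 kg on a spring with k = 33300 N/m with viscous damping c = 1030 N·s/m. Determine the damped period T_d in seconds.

ω_n = √(k/m) = √(33300/30.4) = 33.10 rad/s.
Critical damping c_c = 2√(k·m) = 2√(33300 × 30.4) = 2012 N·s/m, so ζ = c/c_c = 1030/2012 = 0.5119.
ω_d = ω_n√(1 − ζ²) = 33.10 × √(1 − 0.262) = 28.43 rad/s.
T_d = 2π/ω_d = 0.2210 s.

0.221 s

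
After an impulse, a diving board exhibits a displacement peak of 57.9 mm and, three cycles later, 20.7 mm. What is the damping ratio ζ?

Logarithmic decrement δ = (1/n)·ln(x₀/x_n) = (1/3)·ln(57.9/20.7) = (1/3)·ln(2.797) = 0.3429.
ζ = δ/√(4π² + δ²) = 0.3429/√(39.48 + 0.118) = 0.3429/6.293 = 0.05449.

0.0545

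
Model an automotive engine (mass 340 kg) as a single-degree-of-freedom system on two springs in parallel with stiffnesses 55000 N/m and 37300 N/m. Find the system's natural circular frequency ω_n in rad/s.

16.5 rad/s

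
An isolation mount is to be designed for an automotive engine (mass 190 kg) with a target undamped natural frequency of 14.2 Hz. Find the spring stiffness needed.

ω_n = 2πf_n = 2π × 14.2 = 89.22 rad/s.
k = m·ω_n² = 190 × 89.22² = 190 × 7960 = 1512000 N/m.

1510000 N/m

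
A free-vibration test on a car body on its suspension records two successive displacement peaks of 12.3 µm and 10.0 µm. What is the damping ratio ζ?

0.0329

Logarithmic decrement δ = (1/n)·ln(x₀/x_n) = (1/1)·ln(12.3/10.0) = (1/1)·ln(1.230) = 0.2070.
ζ = δ/√(4π² + δ²) = 0.2070/√(39.48 + 0.0429) = 0.2070/6.287 = 0.03293.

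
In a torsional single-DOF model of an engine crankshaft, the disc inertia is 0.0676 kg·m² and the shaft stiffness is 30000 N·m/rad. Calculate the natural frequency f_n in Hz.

ω_n = √(k_t/J) = √(30000/0.0676) = √443800 = 666.2 rad/s.
f_n = ω_n/(2π) = 666.2/6.283 = 106.0 Hz.

106 Hz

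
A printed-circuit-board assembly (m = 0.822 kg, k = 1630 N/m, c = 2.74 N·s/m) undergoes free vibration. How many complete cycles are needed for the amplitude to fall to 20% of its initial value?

7 cycles

ζ = c/(2√(km)) = 2.74/(2√(1630 × 0.822)) = 2.74/73.21 = 0.03743.
Logarithmic decrement δ = 2πζ/√(1 − ζ²) = 2π × 0.03743/√(1 − 0.00140) = 0.2353.
x_n/x₀ = e^(−nδ) ≤ 0.2; take ln: n ≥ ln(1/0.2)/δ = 1.609/0.2353 = 6.839.
So 7 complete cycles are required.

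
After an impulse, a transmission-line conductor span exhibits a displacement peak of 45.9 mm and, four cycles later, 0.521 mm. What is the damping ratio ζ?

Logarithmic decrement δ = (1/n)·ln(x₀/x_n) = (1/4)·ln(45.9/0.521) = (1/4)·ln(88.10) = 1.120.
ζ = δ/√(4π² + δ²) = 1.120/√(39.48 + 1.25) = 1.120/6.382 = 0.1754.

0.175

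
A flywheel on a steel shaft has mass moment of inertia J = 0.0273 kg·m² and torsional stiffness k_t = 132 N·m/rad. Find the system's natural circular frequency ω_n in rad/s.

69.5 rad/s

ω_n = √(k_t/J) = √(132/0.0273) = √4835 = 69.54 rad/s.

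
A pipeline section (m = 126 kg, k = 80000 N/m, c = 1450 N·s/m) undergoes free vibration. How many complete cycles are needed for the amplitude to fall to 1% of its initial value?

4 cycles

ζ = c/(2√(km)) = 1450/(2√(80000 × 126)) = 1450/6350 = 0.2284.
Logarithmic decrement δ = 2πζ/√(1 − ζ²) = 2π × 0.2284/√(1 − 0.0521) = 1.474.
x_n/x₀ = e^(−nδ) ≤ 0.01; take ln: n ≥ ln(1/0.01)/δ = 4.605/1.474 = 3.125.
So 4 complete cycles are required.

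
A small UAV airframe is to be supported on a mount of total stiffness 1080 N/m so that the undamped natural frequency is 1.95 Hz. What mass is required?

7.19 kg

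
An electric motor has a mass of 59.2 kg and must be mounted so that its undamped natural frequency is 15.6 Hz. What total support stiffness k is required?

569000 N/m

ω_n = 2πf_n = 2π × 15.6 = 98.02 rad/s.
k = m·ω_n² = 59.2 × 98.02² = 59.2 × 9607 = 568800 N/m.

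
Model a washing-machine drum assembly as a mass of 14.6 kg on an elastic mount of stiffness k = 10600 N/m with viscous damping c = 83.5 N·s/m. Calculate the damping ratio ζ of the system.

0.106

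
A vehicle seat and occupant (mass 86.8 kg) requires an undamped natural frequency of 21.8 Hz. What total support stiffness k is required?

ω_n = 2πf_n = 2π × 21.8 = 137.0 rad/s.
k = m·ω_n² = 86.8 × 137.0² = 86.8 × 18760 = 1629000 N/m.

1630000 N/m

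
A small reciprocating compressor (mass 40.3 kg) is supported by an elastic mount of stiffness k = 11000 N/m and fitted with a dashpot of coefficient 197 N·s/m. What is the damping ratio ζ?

ω_n = √(k/m) = √(11000/40.3) = 16.52 rad/s.
Critical damping c_c = 2√(k·m) = 2√(11000 × 40.3) = 1332 N·s/m, so ζ = c/c_c = 197/1332 = 0.1479.

0.148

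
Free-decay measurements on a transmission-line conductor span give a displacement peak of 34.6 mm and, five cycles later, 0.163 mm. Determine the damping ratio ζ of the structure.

Logarithmic decrement δ = (1/n)·ln(x₀/x_n) = (1/5)·ln(34.6/0.163) = (1/5)·ln(212.3) = 1.072.
ζ = δ/√(4π² + δ²) = 1.072/√(39.48 + 1.15) = 1.072/6.374 = 0.1681.

0.168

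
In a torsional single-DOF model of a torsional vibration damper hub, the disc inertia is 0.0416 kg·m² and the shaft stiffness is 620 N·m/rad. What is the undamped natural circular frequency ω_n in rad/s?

122 rad/s

ω_n = √(k_t/J) = √(620/0.0416) = √14900 = 122.1 rad/s.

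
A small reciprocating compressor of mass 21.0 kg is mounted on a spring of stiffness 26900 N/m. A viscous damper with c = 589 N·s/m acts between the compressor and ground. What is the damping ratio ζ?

0.392

ω_n = √(k/m) = √(26900/21.0) = 35.79 rad/s.
Critical damping c_c = 2√(k·m) = 2√(26900 × 21.0) = 1503 N·s/m, so ζ = c/c_c = 589/1503 = 0.3918.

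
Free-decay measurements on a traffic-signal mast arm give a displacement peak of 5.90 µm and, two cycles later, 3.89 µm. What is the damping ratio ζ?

0.0331

Logarithmic decrement δ = (1/n)·ln(x₀/x_n) = (1/2)·ln(5.90/3.89) = (1/2)·ln(1.517) = 0.2083.
ζ = δ/√(4π² + δ²) = 0.2083/√(39.48 + 0.0434) = 0.2083/6.287 = 0.03313.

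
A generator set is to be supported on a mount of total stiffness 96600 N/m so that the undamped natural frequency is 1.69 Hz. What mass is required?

857 kg

ω_n = 2πf_n = 2π × 1.69 = 10.62 rad/s.
m = k/ω_n² = 96600/10.62² = 96600/112.8 = 856.7 kg.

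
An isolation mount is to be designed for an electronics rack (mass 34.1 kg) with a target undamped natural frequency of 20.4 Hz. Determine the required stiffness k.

560000 N/m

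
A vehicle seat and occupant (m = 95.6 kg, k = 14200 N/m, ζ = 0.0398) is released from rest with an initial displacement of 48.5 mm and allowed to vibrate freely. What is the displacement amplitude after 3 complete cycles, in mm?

Logarithmic decrement δ = 2πζ/√(1 − ζ²) = 2π × 0.03980/√(1 − 0.00158) = 0.2503.
After n cycles, x_n/x₀ = e^(−nδ), so x_3 = 48.5 × e^(−3 × 0.2503) = 48.5 × 0.4720 = 22.89 mm.

22.9 mm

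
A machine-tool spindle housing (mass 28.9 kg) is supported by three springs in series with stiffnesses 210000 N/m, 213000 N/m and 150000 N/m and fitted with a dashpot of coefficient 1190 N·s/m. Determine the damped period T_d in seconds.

Series springs: 1/k_eq = 1/210000 + 1/213000 + 1/150000 = 1.612×10^-5, so k_eq = 62020 N/m.
ω_n = √(k_eq/m) = √(62020/28.9) = 46.33 rad/s.
Critical damping c_c = 2√(k_eq·m) = 2√(62020 × 28.9) = 2678 N·s/m, so ζ = c/c_c = 1190/2678 = 0.4444.
ω_d = ω_n√(1 − ζ²) = 46.33 × √(1 − 0.198) = 41.50 rad/s.
T_d = 2π/ω_d = 0.1514 s.

0.151 s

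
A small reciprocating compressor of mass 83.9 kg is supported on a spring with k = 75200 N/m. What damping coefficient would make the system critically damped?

c_c = 2√(k·m) = 2√(75200 × 83.9) = 2 × 2512 = 5024 N·s/m.

5020 N·s/m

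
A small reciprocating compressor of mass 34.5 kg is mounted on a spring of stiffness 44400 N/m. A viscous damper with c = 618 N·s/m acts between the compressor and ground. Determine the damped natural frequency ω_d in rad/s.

34.7 rad/s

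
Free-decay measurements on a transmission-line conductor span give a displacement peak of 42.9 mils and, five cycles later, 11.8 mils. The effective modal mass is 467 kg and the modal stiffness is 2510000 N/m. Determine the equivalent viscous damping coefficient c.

2810 N·s/m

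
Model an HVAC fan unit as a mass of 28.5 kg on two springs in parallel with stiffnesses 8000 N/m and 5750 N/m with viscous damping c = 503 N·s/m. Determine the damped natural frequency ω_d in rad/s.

Parallel springs add: k_eq = 8000 + 5750 = 13750 N/m.
ω_n = √(k_eq/m) = √(13750/28.5) = 21.96 rad/s.
Critical damping c_c = 2√(k_eq·m) = 2√(13750 × 28.5) = 1252 N·s/m, so ζ = c/c_c = 503/1252 = 0.4018.
ω_d = ω_n√(1 − ζ²) = 21.96 × √(1 − 0.161) = 20.11 rad/s.

20.1 rad/s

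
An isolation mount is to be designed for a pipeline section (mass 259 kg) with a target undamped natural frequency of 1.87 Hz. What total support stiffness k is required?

ω_n = 2πf_n = 2π × 1.87 = 11.75 rad/s.
k = m·ω_n² = 259 × 11.75² = 259 × 138.1 = 35760 N/m.

35800 N/m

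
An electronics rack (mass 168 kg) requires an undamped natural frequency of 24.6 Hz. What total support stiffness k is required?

ω_n = 2πf_n = 2π × 24.6 = 154.6 rad/s.
k = m·ω_n² = 168 × 154.6² = 168 × 23890 = 4014000 N/m.

4010000 N/m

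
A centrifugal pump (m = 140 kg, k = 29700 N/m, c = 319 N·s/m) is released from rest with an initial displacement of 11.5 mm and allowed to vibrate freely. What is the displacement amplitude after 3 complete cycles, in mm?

2.62 mm

ζ = c/(2√(km)) = 319/(2√(29700 × 140)) = 319/4078 = 0.07822.
Logarithmic decrement δ = 2πζ/√(1 − ζ²) = 2π × 0.07822/√(1 − 0.00612) = 0.4930.
After n cycles, x_n/x₀ = e^(−nδ), so x_3 = 11.5 × e^(−3 × 0.4930) = 11.5 × 0.2279 = 2.621 mm.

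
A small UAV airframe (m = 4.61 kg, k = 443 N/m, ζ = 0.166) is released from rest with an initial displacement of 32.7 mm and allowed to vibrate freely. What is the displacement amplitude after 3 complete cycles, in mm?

1.37 mm

Logarithmic decrement δ = 2πζ/√(1 − ζ²) = 2π × 0.1660/√(1 − 0.0276) = 1.058.
After n cycles, x_n/x₀ = e^(−nδ), so x_3 = 32.7 × e^(−3 × 1.058) = 32.7 × 0.04188 = 1.369 mm.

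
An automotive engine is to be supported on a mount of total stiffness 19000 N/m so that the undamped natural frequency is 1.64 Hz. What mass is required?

179 kg

ω_n = 2πf_n = 2π × 1.64 = 10.30 rad/s.
m = k/ω_n² = 19000/10.30² = 19000/106.2 = 178.9 kg.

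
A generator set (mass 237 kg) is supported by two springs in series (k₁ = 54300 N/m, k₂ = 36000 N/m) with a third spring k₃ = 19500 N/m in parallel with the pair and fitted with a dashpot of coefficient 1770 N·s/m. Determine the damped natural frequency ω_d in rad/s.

Series pair: k_s = k₁k₂/(k₁+k₂) = (54300)(36000)/(54300 + 36000) = 21650 N/m. In parallel with k₃: k_eq = 21650 + 19500 = 41150 N/m.
ω_n = √(k_eq/m) = √(41150/237) = 13.18 rad/s.
Critical damping c_c = 2√(k_eq·m) = 2√(41150 × 237) = 6246 N·s/m, so ζ = c/c_c = 1770/6246 = 0.2834.
ω_d = ω_n√(1 − ζ²) = 13.18 × √(1 − 0.0803) = 12.64 rad/s.

12.6 rad/s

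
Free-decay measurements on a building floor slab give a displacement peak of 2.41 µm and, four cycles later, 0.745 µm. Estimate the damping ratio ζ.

Logarithmic decrement δ = (1/n)·ln(x₀/x_n) = (1/4)·ln(2.41/0.745) = (1/4)·ln(3.235) = 0.2935.
ζ = δ/√(4π² + δ²) = 0.2935/√(39.48 + 0.0861) = 0.2935/6.290 = 0.04666.

0.0467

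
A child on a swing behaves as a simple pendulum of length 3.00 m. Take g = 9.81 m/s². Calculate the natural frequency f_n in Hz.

For a simple pendulum ω_n = √(g/L) = √(9.81/3.00) = √3.270 = 1.808 rad/s.
f_n = ω_n/(2π) = 1.808/6.283 = 0.2878 Hz.

0.288 Hz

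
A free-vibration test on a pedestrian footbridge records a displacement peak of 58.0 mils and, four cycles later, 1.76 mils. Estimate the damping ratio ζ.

Logarithmic decrement δ = (1/n)·ln(x₀/x_n) = (1/4)·ln(58.0/1.76) = (1/4)·ln(32.95) = 0.8738.
ζ = δ/√(4π² + δ²) = 0.8738/√(39.48 + 0.763) = 0.8738/6.344 = 0.1377.

0.138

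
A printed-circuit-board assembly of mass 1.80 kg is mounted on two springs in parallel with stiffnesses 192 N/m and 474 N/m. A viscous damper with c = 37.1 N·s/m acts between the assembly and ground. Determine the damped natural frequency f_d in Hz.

2.58 Hz

Parallel springs add: k_eq = 192 + 474 = 666.0 N/m.
ω_n = √(k_eq/m) = √(666.0/1.80) = 19.24 rad/s.
Critical damping c_c = 2√(k_eq·m) = 2√(666.0 × 1.80) = 69.25 N·s/m, so ζ = c/c_c = 37.1/69.25 = 0.5358.
ω_d = ω_n√(1 − ζ²) = 19.24 × √(1 − 0.287) = 16.24 rad/s.
f_d = ω_d/(2π) = 2.585 Hz.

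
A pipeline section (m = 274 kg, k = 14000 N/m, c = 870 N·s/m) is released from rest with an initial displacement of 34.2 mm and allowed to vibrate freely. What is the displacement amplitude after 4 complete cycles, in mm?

ζ = c/(2√(km)) = 870/(2√(14000 × 274)) = 870/3917 = 0.2221.
Logarithmic decrement δ = 2πζ/√(1 − ζ²) = 2π × 0.2221/√(1 − 0.0493) = 1.431.
After n cycles, x_n/x₀ = e^(−nδ), so x_4 = 34.2 × e^(−4 × 1.431) = 34.2 × 0.003263 = 0.1116 mm.

0.112 mm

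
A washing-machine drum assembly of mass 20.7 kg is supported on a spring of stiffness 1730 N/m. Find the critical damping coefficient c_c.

c_c = 2√(k·m) = 2√(1730 × 20.7) = 2 × 189.2 = 378.5 N·s/m.

378 N·s/m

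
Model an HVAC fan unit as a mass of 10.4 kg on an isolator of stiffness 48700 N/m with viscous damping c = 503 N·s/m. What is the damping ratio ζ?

0.353

ω_n = √(k/m) = √(48700/10.4) = 68.43 rad/s.
Critical damping c_c = 2√(k·m) = 2√(48700 × 10.4) = 1423 N·s/m, so ζ = c/c_c = 503/1423 = 0.3534.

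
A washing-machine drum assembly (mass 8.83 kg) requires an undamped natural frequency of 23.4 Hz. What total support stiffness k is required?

ω_n = 2πf_n = 2π × 23.4 = 147.0 rad/s.
k = m·ω_n² = 8.83 × 147.0² = 8.83 × 21620 = 190900 N/m.

191000 N/m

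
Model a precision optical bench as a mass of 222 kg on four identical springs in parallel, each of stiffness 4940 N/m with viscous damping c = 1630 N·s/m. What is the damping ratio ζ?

Parallel springs add: k_eq = 4 × 4940 = 19760 N/m.
ω_n = √(k_eq/m) = √(19760/222) = 9.434 rad/s.
Critical damping c_c = 2√(k_eq·m) = 2√(19760 × 222) = 4189 N·s/m, so ζ = c/c_c = 1630/4189 = 0.3891.

0.389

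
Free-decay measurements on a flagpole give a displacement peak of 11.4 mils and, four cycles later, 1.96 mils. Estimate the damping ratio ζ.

0.0699

Logarithmic decrement δ = (1/n)·ln(x₀/x_n) = (1/4)·ln(11.4/1.96) = (1/4)·ln(5.816) = 0.4402.
ζ = δ/√(4π² + δ²) = 0.4402/√(39.48 + 0.194) = 0.4402/6.299 = 0.06988.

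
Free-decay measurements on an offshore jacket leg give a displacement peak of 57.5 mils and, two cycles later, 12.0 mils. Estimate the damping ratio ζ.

0.124

Logarithmic decrement δ = (1/n)·ln(x₀/x_n) = (1/2)·ln(57.5/12.0) = (1/2)·ln(4.792) = 0.7834.
ζ = δ/√(4π² + δ²) = 0.7834/√(39.48 + 0.614) = 0.7834/6.332 = 0.1237.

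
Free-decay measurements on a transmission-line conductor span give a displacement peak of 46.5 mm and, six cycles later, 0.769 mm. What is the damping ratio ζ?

0.108

Logarithmic decrement δ = (1/n)·ln(x₀/x_n) = (1/6)·ln(46.5/0.769) = (1/6)·ln(60.47) = 0.6837.
ζ = δ/√(4π² + δ²) = 0.6837/√(39.48 + 0.467) = 0.6837/6.320 = 0.1082.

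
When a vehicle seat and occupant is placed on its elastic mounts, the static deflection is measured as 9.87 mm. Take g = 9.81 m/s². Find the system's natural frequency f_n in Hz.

5.02 Hz

ω_n = √(g/δ_st) = √(9.81/0.00987) = √993.9 = 31.53 rad/s.
f_n = ω_n/(2π) = 31.53/6.283 = 5.018 Hz.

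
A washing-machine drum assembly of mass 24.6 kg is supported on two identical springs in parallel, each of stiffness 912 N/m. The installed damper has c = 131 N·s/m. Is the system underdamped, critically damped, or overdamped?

underdamped

Parallel springs add: k_eq = 2 × 912 = 1824 N/m.
c_c = 2√(k_eq·m) = 423.7 N·s/m; ζ = c/c_c = 131/423.7 = 0.309.
Since ζ < 1 the system is underdamped.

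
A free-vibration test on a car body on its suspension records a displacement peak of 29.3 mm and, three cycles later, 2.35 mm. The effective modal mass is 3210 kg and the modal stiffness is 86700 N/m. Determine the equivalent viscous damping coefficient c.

4430 N·s/m

Logarithmic decrement δ = (1/n)·ln(x₀/x_n) = (1/3)·ln(29.3/2.35) = (1/3)·ln(12.47) = 0.8411.
ζ = δ/√(4π² + δ²) = 0.8411/√(39.48 + 0.707) = 0.8411/6.339 = 0.1327.
c = ζ · 2√(km) = 0.1327 × 2√(86700 × 3210) = 0.1327 × 33370 = 4427 N·s/m.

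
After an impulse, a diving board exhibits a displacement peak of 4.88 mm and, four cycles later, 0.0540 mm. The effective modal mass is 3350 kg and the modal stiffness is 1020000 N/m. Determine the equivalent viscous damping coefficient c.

Logarithmic decrement δ = (1/n)·ln(x₀/x_n) = (1/4)·ln(4.88/0.0540) = (1/4)·ln(90.37) = 1.126.
ζ = δ/√(4π² + δ²) = 1.126/√(39.48 + 1.27) = 1.126/6.383 = 0.1764.
c = ζ · 2√(km) = 0.1764 × 2√(1020000 × 3350) = 0.1764 × 116900 = 20620 N·s/m.

20600 N·s/m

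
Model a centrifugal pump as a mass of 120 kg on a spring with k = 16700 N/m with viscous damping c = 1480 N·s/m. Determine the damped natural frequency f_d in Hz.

ω_n = √(k/m) = √(16700/120) = 11.80 rad/s.
Critical damping c_c = 2√(k·m) = 2√(16700 × 120) = 2831 N·s/m, so ζ = c/c_c = 1480/2831 = 0.5227.
ω_d = ω_n√(1 − ζ²) = 11.80 × √(1 − 0.273) = 10.06 rad/s.
f_d = ω_d/(2π) = 1.601 Hz.

1.60 Hz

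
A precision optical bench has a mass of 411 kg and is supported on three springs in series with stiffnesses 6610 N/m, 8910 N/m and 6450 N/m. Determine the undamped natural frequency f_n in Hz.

Series springs: 1/k_eq = 1/6610 + 1/8910 + 1/6450 = 0.0004186, so k_eq = 2389 N/m.
ω_n = √(k_eq/m) = √(2389/411) = √5.813 = 2.411 rad/s.
f_n = ω_n/(2π) = 2.411/6.283 = 0.3837 Hz.

0.384 Hz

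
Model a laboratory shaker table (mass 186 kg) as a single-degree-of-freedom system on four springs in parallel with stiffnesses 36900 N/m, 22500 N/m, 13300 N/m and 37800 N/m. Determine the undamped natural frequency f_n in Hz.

3.88 Hz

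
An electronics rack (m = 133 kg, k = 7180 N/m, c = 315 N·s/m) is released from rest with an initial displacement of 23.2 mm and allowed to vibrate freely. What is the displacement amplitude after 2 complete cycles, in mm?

2.98 mm

ζ = c/(2√(km)) = 315/(2√(7180 × 133)) = 315/1954 = 0.1612.
Logarithmic decrement δ = 2πζ/√(1 − ζ²) = 2π × 0.1612/√(1 − 0.0260) = 1.026.
After n cycles, x_n/x₀ = e^(−nδ), so x_2 = 23.2 × e^(−2 × 1.026) = 23.2 × 0.1285 = 2.980 mm.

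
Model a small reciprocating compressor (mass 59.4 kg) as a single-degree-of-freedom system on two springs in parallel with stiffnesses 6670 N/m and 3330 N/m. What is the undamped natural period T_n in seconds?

0.484 s

Parallel springs add: k_eq = 6670 + 3330 = 10000 N/m.
ω_n = √(k_eq/m) = √(10000/59.4) = √168.4 = 12.97 rad/s.
T_n = 2π/ω_n = 6.283/12.97 = 0.4843 s.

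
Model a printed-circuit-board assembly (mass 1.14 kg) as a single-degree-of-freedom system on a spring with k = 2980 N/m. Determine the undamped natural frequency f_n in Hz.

ω_n = √(k/m) = √(2980/1.14) = √2614 = 51.13 rad/s.
f_n = ω_n/(2π) = 51.13/6.283 = 8.137 Hz.

8.14 Hz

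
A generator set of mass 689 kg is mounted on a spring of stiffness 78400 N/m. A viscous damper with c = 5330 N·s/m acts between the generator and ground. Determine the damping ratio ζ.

ω_n = √(k/m) = √(78400/689) = 10.67 rad/s.
Critical damping c_c = 2√(k·m) = 2√(78400 × 689) = 14700 N·s/m, so ζ = c/c_c = 5330/14700 = 0.3626.

0.363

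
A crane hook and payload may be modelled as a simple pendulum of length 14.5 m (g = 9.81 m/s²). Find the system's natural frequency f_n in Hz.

0.131 Hz

For a simple pendulum ω_n = √(g/L) = √(9.81/14.5) = √0.6766 = 0.8225 rad/s.
f_n = ω_n/(2π) = 0.8225/6.283 = 0.1309 Hz.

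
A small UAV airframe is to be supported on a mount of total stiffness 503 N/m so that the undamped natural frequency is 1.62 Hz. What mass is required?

4.85 kg

ω_n = 2πf_n = 2π × 1.62 = 10.18 rad/s.
m = k/ω_n² = 503/10.18² = 503/103.6 = 4.855 kg.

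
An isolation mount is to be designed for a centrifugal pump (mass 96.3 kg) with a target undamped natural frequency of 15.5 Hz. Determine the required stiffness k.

ω_n = 2πf_n = 2π × 15.5 = 97.39 rad/s.
k = m·ω_n² = 96.3 × 97.39² = 96.3 × 9485 = 913400 N/m.

913000 N/m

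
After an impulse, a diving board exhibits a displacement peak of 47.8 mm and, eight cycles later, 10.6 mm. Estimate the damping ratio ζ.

0.0300

Logarithmic decrement δ = (1/n)·ln(x₀/x_n) = (1/8)·ln(47.8/10.6) = (1/8)·ln(4.509) = 0.1883.
ζ = δ/√(4π² + δ²) = 0.1883/√(39.48 + 0.0354) = 0.1883/6.286 = 0.02995.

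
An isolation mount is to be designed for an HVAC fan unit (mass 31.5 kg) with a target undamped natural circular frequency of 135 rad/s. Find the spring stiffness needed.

k = m·ω_n² = 31.5 × 135.0² = 31.5 × 18220 = 574100 N/m.

574000 N/m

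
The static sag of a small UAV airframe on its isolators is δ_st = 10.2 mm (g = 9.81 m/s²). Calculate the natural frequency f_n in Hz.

ω_n = √(g/δ_st) = √(9.81/0.0102) = √961.8 = 31.01 rad/s.
f_n = ω_n/(2π) = 31.01/6.283 = 4.936 Hz.

4.94 Hz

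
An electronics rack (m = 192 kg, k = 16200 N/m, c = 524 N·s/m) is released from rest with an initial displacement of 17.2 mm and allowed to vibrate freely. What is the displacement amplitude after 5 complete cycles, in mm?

ζ = c/(2√(km)) = 524/(2√(16200 × 192)) = 524/3527 = 0.1486.
Logarithmic decrement δ = 2πζ/√(1 − ζ²) = 2π × 0.1486/√(1 − 0.0221) = 0.9439.
After n cycles, x_n/x₀ = e^(−nδ), so x_5 = 17.2 × e^(−5 × 0.9439) = 17.2 × 0.008920 = 0.1534 mm.

0.153 mm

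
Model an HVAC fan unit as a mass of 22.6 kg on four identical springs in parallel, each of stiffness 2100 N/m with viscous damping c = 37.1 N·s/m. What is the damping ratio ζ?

Parallel springs add: k_eq = 4 × 2100 = 8400 N/m.
ω_n = √(k_eq/m) = √(8400/22.6) = 19.28 rad/s.
Critical damping c_c = 2√(k_eq·m) = 2√(8400 × 22.6) = 871.4 N·s/m, so ζ = c/c_c = 37.1/871.4 = 0.04257.

0.0426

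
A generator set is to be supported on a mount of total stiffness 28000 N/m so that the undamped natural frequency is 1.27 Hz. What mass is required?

ω_n = 2πf_n = 2π × 1.27 = 7.980 rad/s.
m = k/ω_n² = 28000/7.980² = 28000/63.67 = 439.7 kg.

440 kg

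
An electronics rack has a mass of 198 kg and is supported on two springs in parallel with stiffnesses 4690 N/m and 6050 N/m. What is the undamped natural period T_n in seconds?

0.853 s

Parallel springs add: k_eq = 4690 + 6050 = 10740 N/m.
ω_n = √(k_eq/m) = √(10740/198) = √54.24 = 7.365 rad/s.
T_n = 2π/ω_n = 6.283/7.365 = 0.8531 s.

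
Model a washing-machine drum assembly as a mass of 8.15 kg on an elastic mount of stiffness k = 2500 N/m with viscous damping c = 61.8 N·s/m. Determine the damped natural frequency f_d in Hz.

2.72 Hz

ω_n = √(k/m) = √(2500/8.15) = 17.51 rad/s.
Critical damping c_c = 2√(k·m) = 2√(2500 × 8.15) = 285.5 N·s/m, so ζ = c/c_c = 61.8/285.5 = 0.2165.
ω_d = ω_n√(1 − ζ²) = 17.51 × √(1 − 0.0469) = 17.10 rad/s.
f_d = ω_d/(2π) = 2.721 Hz.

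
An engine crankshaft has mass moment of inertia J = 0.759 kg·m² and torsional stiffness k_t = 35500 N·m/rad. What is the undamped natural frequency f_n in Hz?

34.4 Hz

ω_n = √(k_t/J) = √(35500/0.759) = √46770 = 216.3 rad/s.
f_n = ω_n/(2π) = 216.3/6.283 = 34.42 Hz.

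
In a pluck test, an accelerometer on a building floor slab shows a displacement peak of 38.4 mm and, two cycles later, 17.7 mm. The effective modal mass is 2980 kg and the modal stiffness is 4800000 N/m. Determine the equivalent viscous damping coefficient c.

14700 N·s/m

Logarithmic decrement δ = (1/n)·ln(x₀/x_n) = (1/2)·ln(38.4/17.7) = (1/2)·ln(2.169) = 0.3872.
ζ = δ/√(4π² + δ²) = 0.3872/√(39.48 + 0.150) = 0.3872/6.295 = 0.06152.
c = ζ · 2√(km) = 0.06152 × 2√(4800000 × 2980) = 0.06152 × 239200 = 14710 N·s/m.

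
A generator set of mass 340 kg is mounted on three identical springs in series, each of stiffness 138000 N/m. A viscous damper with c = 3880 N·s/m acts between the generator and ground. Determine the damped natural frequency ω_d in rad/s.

Series springs: 1/k_eq = 3/138000, so k_eq = 138000/3 = 46000 N/m.
ω_n = √(k_eq/m) = √(46000/340) = 11.63 rad/s.
Critical damping c_c = 2√(k_eq·m) = 2√(46000 × 340) = 7909 N·s/m, so ζ = c/c_c = 3880/7909 = 0.4906.
ω_d = ω_n√(1 − ζ²) = 11.63 × √(1 − 0.241) = 10.14 rad/s.

10.1 rad/s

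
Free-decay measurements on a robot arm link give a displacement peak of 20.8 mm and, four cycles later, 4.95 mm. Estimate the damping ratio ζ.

Logarithmic decrement δ = (1/n)·ln(x₀/x_n) = (1/4)·ln(20.8/4.95) = (1/4)·ln(4.202) = 0.3589.
ζ = δ/√(4π² + δ²) = 0.3589/√(39.48 + 0.129) = 0.3589/6.293 = 0.05703.

0.0570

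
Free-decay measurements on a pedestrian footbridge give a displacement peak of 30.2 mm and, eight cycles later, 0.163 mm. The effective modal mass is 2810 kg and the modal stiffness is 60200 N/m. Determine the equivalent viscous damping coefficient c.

2690 N·s/m

Logarithmic decrement δ = (1/n)·ln(x₀/x_n) = (1/8)·ln(30.2/0.163) = (1/8)·ln(185.3) = 0.6527.
ζ = δ/√(4π² + δ²) = 0.6527/√(39.48 + 0.426) = 0.6527/6.317 = 0.1033.
c = ζ · 2√(km) = 0.1033 × 2√(60200 × 2810) = 0.1033 × 26010 = 2688 N·s/m.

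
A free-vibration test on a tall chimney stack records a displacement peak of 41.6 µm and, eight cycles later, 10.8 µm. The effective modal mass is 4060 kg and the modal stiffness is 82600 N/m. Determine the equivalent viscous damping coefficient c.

Logarithmic decrement δ = (1/n)·ln(x₀/x_n) = (1/8)·ln(41.6/10.8) = (1/8)·ln(3.852) = 0.1686.
ζ = δ/√(4π² + δ²) = 0.1686/√(39.48 + 0.0284) = 0.1686/6.285 = 0.02682.
c = ζ · 2√(km) = 0.02682 × 2√(82600 × 4060) = 0.02682 × 36630 = 982.3 N·s/m.

982 N·s/m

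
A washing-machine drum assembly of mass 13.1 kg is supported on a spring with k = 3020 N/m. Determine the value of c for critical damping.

398 N·s/m

c_c = 2√(k·m) = 2√(3020 × 13.1) = 2 × 198.9 = 397.8 N·s/m.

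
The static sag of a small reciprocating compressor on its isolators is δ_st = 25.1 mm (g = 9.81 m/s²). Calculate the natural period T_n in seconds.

ω_n = √(g/δ_st) = √(9.81/0.0251) = √390.8 = 19.77 rad/s.
T_n = 2π/ω_n = 6.283/19.77 = 0.3178 s.

0.318 s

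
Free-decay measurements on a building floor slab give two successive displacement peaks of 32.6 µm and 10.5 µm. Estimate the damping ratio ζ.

Logarithmic decrement δ = (1/n)·ln(x₀/x_n) = (1/1)·ln(32.6/10.5) = (1/1)·ln(3.105) = 1.133.
ζ = δ/√(4π² + δ²) = 1.133/√(39.48 + 1.28) = 1.133/6.385 = 0.1775.

0.177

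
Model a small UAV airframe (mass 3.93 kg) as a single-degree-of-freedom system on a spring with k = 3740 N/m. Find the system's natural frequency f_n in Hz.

ω_n = √(k/m) = √(3740/3.93) = √951.7 = 30.85 rad/s.
f_n = ω_n/(2π) = 30.85/6.283 = 4.910 Hz.

4.91 Hz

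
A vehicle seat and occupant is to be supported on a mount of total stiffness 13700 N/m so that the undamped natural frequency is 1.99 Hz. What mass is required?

ω_n = 2πf_n = 2π × 1.99 = 12.50 rad/s.
m = k/ω_n² = 13700/12.50² = 13700/156.3 = 87.63 kg.

87.6 kg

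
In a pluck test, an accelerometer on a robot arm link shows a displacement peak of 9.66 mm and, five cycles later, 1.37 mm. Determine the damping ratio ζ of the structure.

Logarithmic decrement δ = (1/n)·ln(x₀/x_n) = (1/5)·ln(9.66/1.37) = (1/5)·ln(7.051) = 0.3906.
ζ = δ/√(4π² + δ²) = 0.3906/√(39.48 + 0.153) = 0.3906/6.295 = 0.06205.

0.0621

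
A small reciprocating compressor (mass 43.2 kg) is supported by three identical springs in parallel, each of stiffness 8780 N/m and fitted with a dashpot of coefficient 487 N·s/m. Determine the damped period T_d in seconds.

Parallel springs add: k_eq = 3 × 8780 = 26340 N/m.
ω_n = √(k_eq/m) = √(26340/43.2) = 24.69 rad/s.
Critical damping c_c = 2√(k_eq·m) = 2√(26340 × 43.2) = 2133 N·s/m, so ζ = c/c_c = 487/2133 = 0.2283.
ω_d = ω_n√(1 − ζ²) = 24.69 × √(1 − 0.0521) = 24.04 rad/s.
T_d = 2π/ω_d = 0.2614 s.

0.261 s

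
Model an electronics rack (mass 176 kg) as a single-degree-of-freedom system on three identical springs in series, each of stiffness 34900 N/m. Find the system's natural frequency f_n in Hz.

Series springs: 1/k_eq = 3/34900, so k_eq = 34900/3 = 11630 N/m.
ω_n = √(k_eq/m) = √(11630/176) = √66.10 = 8.130 rad/s.
f_n = ω_n/(2π) = 8.130/6.283 = 1.294 Hz.

1.29 Hz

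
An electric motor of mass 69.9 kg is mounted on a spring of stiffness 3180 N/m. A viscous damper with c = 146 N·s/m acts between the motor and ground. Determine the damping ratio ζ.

0.155

ω_n = √(k/m) = √(3180/69.9) = 6.745 rad/s.
Critical damping c_c = 2√(k·m) = 2√(3180 × 69.9) = 942.9 N·s/m, so ζ = c/c_c = 146/942.9 = 0.1548.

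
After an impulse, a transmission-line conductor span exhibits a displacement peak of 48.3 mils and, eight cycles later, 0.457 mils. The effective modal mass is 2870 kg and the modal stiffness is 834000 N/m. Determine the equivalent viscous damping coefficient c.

9030 N·s/m

Logarithmic decrement δ = (1/n)·ln(x₀/x_n) = (1/8)·ln(48.3/0.457) = (1/8)·ln(105.7) = 0.5826.
ζ = δ/√(4π² + δ²) = 0.5826/√(39.48 + 0.339) = 0.5826/6.310 = 0.09232.
c = ζ · 2√(km) = 0.09232 × 2√(834000 × 2870) = 0.09232 × 97850 = 9034 N·s/m.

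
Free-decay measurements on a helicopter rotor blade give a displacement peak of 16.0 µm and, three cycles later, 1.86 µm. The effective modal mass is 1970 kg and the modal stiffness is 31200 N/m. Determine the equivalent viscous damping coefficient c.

Logarithmic decrement δ = (1/n)·ln(x₀/x_n) = (1/3)·ln(16.0/1.86) = (1/3)·ln(8.602) = 0.7173.
ζ = δ/√(4π² + δ²) = 0.7173/√(39.48 + 0.515) = 0.7173/6.324 = 0.1134.
c = ζ · 2√(km) = 0.1134 × 2√(31200 × 1970) = 0.1134 × 15680 = 1779 N·s/m.

1780 N·s/m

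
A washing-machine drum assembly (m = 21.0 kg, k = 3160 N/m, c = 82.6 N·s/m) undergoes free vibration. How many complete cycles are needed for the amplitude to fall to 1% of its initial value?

ζ = c/(2√(km)) = 82.6/(2√(3160 × 21.0)) = 82.6/515.2 = 0.1603.
Logarithmic decrement δ = 2πζ/√(1 − ζ²) = 2π × 0.1603/√(1 − 0.0257) = 1.021.
x_n/x₀ = e^(−nδ) ≤ 0.01; take ln: n ≥ ln(1/0.01)/δ = 4.605/1.021 = 4.512.
So 5 complete cycles are required.

5 cycles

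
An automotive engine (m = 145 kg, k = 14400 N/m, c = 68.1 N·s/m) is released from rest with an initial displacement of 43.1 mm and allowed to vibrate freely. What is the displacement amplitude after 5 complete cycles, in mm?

ζ = c/(2√(km)) = 68.1/(2√(14400 × 145)) = 68.1/2890 = 0.02356.
Logarithmic decrement δ = 2πζ/√(1 − ζ²) = 2π × 0.02356/√(1 − 0.000555) = 0.1481.
After n cycles, x_n/x₀ = e^(−nδ), so x_5 = 43.1 × e^(−5 × 0.1481) = 43.1 × 0.4769 = 20.55 mm.

20.6 mm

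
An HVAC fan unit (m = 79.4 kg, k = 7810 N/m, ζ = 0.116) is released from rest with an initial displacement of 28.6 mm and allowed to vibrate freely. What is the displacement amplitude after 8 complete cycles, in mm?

Logarithmic decrement δ = 2πζ/√(1 − ζ²) = 2π × 0.1160/√(1 − 0.0135) = 0.7338.
After n cycles, x_n/x₀ = e^(−nδ), so x_8 = 28.6 × e^(−8 × 0.7338) = 28.6 × 0.002822 = 0.08070 mm.

0.0807 mm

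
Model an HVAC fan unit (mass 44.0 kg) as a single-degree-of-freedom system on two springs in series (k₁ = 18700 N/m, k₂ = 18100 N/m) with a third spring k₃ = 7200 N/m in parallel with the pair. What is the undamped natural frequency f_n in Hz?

3.07 Hz

Series pair: k_s = k₁k₂/(k₁+k₂) = (18700)(18100)/(18700 + 18100) = 9198 N/m. In parallel with k₃: k_eq = 9198 + 7200 = 16400 N/m.
ω_n = √(k_eq/m) = √(16400/44.0) = √372.7 = 19.30 rad/s.
f_n = ω_n/(2π) = 19.30/6.283 = 3.072 Hz.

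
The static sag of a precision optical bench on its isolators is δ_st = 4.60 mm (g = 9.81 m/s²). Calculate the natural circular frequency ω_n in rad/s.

46.2 rad/s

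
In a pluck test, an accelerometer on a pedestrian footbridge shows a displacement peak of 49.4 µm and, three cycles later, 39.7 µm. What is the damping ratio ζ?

0.0116

Logarithmic decrement δ = (1/n)·ln(x₀/x_n) = (1/3)·ln(49.4/39.7) = (1/3)·ln(1.244) = 0.07287.
ζ = δ/√(4π² + δ²) = 0.07287/√(39.48 + 0.00531) = 0.07287/6.284 = 0.01160.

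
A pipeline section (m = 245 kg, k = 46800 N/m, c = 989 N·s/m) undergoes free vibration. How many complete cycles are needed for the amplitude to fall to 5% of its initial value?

4 cycles

ζ = c/(2√(km)) = 989/(2√(46800 × 245)) = 989/6772 = 0.1460.
Logarithmic decrement δ = 2πζ/√(1 − ζ²) = 2π × 0.1460/√(1 − 0.0213) = 0.9275.
x_n/x₀ = e^(−nδ) ≤ 0.05; take ln: n ≥ ln(1/0.05)/δ = 2.996/0.9275 = 3.230.
So 4 complete cycles are required.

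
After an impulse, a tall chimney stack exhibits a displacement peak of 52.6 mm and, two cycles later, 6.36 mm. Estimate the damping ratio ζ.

Logarithmic decrement δ = (1/n)·ln(x₀/x_n) = (1/2)·ln(52.6/6.36) = (1/2)·ln(8.270) = 1.056.
ζ = δ/√(4π² + δ²) = 1.056/√(39.48 + 1.12) = 1.056/6.371 = 0.1658.

0.166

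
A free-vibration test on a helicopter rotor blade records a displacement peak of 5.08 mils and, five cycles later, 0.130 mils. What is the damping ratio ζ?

0.116

Logarithmic decrement δ = (1/n)·ln(x₀/x_n) = (1/5)·ln(5.08/0.130) = (1/5)·ln(39.08) = 0.7331.
ζ = δ/√(4π² + δ²) = 0.7331/√(39.48 + 0.537) = 0.7331/6.326 = 0.1159.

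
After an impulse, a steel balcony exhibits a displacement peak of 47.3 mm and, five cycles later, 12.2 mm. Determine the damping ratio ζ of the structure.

0.0431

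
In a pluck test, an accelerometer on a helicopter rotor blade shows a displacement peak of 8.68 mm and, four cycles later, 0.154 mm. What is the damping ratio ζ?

0.158

Logarithmic decrement δ = (1/n)·ln(x₀/x_n) = (1/4)·ln(8.68/0.154) = (1/4)·ln(56.36) = 1.008.
ζ = δ/√(4π² + δ²) = 1.008/√(39.48 + 1.02) = 1.008/6.364 = 0.1584.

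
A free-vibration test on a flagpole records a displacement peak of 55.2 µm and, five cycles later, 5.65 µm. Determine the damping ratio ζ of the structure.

Logarithmic decrement δ = (1/n)·ln(x₀/x_n) = (1/5)·ln(55.2/5.65) = (1/5)·ln(9.770) = 0.4559.
ζ = δ/√(4π² + δ²) = 0.4559/√(39.48 + 0.208) = 0.4559/6.300 = 0.07236.

0.0724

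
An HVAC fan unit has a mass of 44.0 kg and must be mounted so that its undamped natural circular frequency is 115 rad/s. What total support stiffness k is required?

582000 N/m

k = m·ω_n² = 44.0 × 115.0² = 44.0 × 13220 = 581900 N/m.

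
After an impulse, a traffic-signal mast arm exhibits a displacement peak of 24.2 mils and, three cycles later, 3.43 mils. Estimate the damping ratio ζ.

Logarithmic decrement δ = (1/n)·ln(x₀/x_n) = (1/3)·ln(24.2/3.43) = (1/3)·ln(7.055) = 0.6513.
ζ = δ/√(4π² + δ²) = 0.6513/√(39.48 + 0.424) = 0.6513/6.317 = 0.1031.

0.103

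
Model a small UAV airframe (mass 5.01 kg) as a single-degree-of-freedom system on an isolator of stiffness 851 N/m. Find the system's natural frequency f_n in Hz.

2.07 Hz

ω_n = √(k/m) = √(851.0/5.01) = √169.9 = 13.03 rad/s.
f_n = ω_n/(2π) = 13.03/6.283 = 2.074 Hz.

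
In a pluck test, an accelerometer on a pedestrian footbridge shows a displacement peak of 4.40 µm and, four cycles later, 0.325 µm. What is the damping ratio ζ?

Logarithmic decrement δ = (1/n)·ln(x₀/x_n) = (1/4)·ln(4.40/0.325) = (1/4)·ln(13.54) = 0.6514.
ζ = δ/√(4π² + δ²) = 0.6514/√(39.48 + 0.424) = 0.6514/6.317 = 0.1031.

0.103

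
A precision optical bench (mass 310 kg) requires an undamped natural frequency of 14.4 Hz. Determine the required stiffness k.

ω_n = 2πf_n = 2π × 14.4 = 90.48 rad/s.
k = m·ω_n² = 310 × 90.48² = 310 × 8186 = 2538000 N/m.

2540000 N/m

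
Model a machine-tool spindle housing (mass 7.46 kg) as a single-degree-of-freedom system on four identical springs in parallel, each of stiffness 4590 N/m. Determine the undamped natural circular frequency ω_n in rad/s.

Parallel springs add: k_eq = 4 × 4590 = 18360 N/m.
ω_n = √(k_eq/m) = √(18360/7.46) = √2461 = 49.61 rad/s.

49.6 rad/s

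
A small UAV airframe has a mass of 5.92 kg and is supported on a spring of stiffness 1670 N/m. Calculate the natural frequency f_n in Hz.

2.67 Hz

ω_n = √(k/m) = √(1670/5.92) = √282.1 = 16.80 rad/s.
f_n = ω_n/(2π) = 16.80/6.283 = 2.673 Hz.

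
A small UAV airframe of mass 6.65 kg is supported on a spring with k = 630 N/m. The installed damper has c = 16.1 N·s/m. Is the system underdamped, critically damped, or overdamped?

underdamped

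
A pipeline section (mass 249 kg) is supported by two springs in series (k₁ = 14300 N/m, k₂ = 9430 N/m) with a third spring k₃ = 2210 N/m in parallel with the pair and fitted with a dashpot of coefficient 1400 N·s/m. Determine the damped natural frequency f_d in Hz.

Series pair: k_s = k₁k₂/(k₁+k₂) = (14300)(9430)/(14300 + 9430) = 5683 N/m. In parallel with k₃: k_eq = 5683 + 2210 = 7893 N/m.
ω_n = √(k_eq/m) = √(7893/249) = 5.630 rad/s.
Critical damping c_c = 2√(k_eq·m) = 2√(7893 × 249) = 2804 N·s/m, so ζ = c/c_c = 1400/2804 = 0.4993.
ω_d = ω_n√(1 − ζ²) = 5.630 × √(1 − 0.249) = 4.878 rad/s.
f_d = ω_d/(2π) = 0.7763 Hz.

0.776 Hz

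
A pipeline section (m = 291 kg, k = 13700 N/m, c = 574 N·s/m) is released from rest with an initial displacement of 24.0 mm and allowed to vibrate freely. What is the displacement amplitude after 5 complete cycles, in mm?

0.250 mm

ζ = c/(2√(km)) = 574/(2√(13700 × 291)) = 574/3993 = 0.1437.
Logarithmic decrement δ = 2πζ/√(1 − ζ²) = 2π × 0.1437/√(1 − 0.0207) = 0.9126.
After n cycles, x_n/x₀ = e^(−nδ), so x_5 = 24.0 × e^(−5 × 0.9126) = 24.0 × 0.01043 = 0.2503 mm.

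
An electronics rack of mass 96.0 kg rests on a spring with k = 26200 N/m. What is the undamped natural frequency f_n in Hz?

2.63 Hz

ω_n = √(k/m) = √(26200/96.0) = √272.9 = 16.52 rad/s.
f_n = ω_n/(2π) = 16.52/6.283 = 2.629 Hz.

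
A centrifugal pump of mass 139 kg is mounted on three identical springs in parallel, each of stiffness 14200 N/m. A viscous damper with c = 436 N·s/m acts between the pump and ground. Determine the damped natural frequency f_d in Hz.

2.78 Hz

Parallel springs add: k_eq = 3 × 14200 = 42600 N/m.
ω_n = √(k_eq/m) = √(42600/139) = 17.51 rad/s.
Critical damping c_c = 2√(k_eq·m) = 2√(42600 × 139) = 4867 N·s/m, so ζ = c/c_c = 436/4867 = 0.08959.
ω_d = ω_n√(1 − ζ²) = 17.51 × √(1 − 0.00803) = 17.44 rad/s.
f_d = ω_d/(2π) = 2.775 Hz.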